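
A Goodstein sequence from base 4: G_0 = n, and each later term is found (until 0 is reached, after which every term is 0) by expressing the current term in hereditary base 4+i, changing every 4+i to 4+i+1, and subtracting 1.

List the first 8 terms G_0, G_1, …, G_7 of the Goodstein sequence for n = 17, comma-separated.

base 4: 17 = 4^2 + 1; at 5: 5^2 + 1 = 26; next = 25
base 5: 25 = 5^2; at 6: 6^2 = 36; next = 35
base 6: 35 = 5·6 + 5; at 7: 5·7 + 5 = 40; next = 39
base 7: 39 = 5·7 + 4; at 8: 5·8 + 4 = 44; next = 43
base 8: 43 = 5·8 + 3; at 9: 5·9 + 3 = 48; next = 47
base 9: 47 = 5·9 + 2; at 10: 5·10 + 2 = 52; next = 51
base 10: 51 = 5·10 + 1; at 11: 5·11 + 1 = 56; next = 55

17, 25, 35, 39, 43, 47, 51, 55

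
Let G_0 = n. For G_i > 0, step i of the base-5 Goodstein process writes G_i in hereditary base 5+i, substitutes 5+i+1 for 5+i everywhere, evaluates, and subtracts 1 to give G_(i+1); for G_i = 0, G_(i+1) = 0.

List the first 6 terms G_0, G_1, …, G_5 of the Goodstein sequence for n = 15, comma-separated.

15, 17, 18, 19, 20, 21

step 0: 15 = 3·5; sub 6 for 5: 3·6; = 18; G_1 = 18−1 = 17
step 1: 17 = 2·6 + 5; sub 7 for 6: 2·7 + 5; = 19; G_2 = 19−1 = 18
step 2: 18 = 2·7 + 4; sub 8 for 7: 2·8 + 4; = 20; G_3 = 20−1 = 19
step 3: 19 = 2·8 + 3; sub 9 for 8: 2·9 + 3; = 21; G_4 = 21−1 = 20
step 4: 20 = 2·9 + 2; sub 10 for 9: 2·10 + 2; = 22; G_5 = 22−1 = 21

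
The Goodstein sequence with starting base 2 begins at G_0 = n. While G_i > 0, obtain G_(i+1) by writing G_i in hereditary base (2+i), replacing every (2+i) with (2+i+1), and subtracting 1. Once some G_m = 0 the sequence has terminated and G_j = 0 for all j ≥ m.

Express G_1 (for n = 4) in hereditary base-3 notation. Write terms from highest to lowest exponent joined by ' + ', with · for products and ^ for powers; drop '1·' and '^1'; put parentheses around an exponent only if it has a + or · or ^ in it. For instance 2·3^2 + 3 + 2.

base 2: 4 = 2^2; at 3: 3^3 = 27; next = 26
base 3: 26 = 2·3^2 + 2·3 + 2; at 4: 2·4^2 + 2·4 + 2 = 42; next = 41

2·3^2 + 2·3 + 2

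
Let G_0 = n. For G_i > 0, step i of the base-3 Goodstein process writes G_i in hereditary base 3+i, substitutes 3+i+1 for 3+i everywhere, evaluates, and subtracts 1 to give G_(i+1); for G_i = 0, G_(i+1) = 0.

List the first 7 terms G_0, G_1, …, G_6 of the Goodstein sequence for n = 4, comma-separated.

4, 4, 4, 3, 2, 1, 0

4 —HB3→ 3 + 1 —bump→ 4 + 1 = 5 —(−1)→ 4
4 —HB4→ 4 —bump→ 5 = 5 —(−1)→ 4
4 —HB5→ 4 —bump→ 4 = 4 —(−1)→ 3
3 —HB6→ 3 —bump→ 3 = 3 —(−1)→ 2
2 —HB7→ 2 —bump→ 2 = 2 —(−1)→ 1
1 —HB8→ 1 —bump→ 1 = 1 —(−1)→ 0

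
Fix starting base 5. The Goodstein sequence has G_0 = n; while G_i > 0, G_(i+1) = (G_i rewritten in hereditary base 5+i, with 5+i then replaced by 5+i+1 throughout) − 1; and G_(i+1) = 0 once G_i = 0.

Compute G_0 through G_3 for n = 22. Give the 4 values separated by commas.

22, 25, 28, 31

(0) 22|_5 = 4·5 + 2 ↦ 4·6 + 2|_6 = 26 ⇒ 25
(1) 25|_6 = 4·6 + 1 ↦ 4·7 + 1|_7 = 29 ⇒ 28
(2) 28|_7 = 4·7 ↦ 4·8|_8 = 32 ⇒ 31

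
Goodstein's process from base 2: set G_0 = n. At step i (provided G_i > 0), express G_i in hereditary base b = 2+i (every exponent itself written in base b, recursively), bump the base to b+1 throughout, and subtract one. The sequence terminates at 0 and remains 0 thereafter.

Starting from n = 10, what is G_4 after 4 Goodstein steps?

279935

G_0 = 10. HB_2(10) = 2^(2 + 1) + 2. Bump = 84. G_1 = 83.
G_1 = 83. HB_3(83) = 3^(3 + 1) + 2. Bump = 1026. G_2 = 1025.
G_2 = 1025. HB_4(1025) = 4^(4 + 1) + 1. Bump = 15626. G_3 = 15625.
G_3 = 15625. HB_5(15625) = 5^(5 + 1). Bump = 279936. G_4 = 279935.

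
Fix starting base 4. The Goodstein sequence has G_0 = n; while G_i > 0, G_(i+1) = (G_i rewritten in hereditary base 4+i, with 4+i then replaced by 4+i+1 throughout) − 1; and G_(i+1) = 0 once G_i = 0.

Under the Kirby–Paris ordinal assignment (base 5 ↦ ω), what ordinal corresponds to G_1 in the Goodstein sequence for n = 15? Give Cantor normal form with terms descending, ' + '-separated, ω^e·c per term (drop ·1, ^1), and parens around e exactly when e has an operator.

ω·3 + 2

G_0=15  [base 4] 3·4 + 3  →[4↦5]→  3·5 + 3 = 18  −1 ⇒ G_1=17
G_1=17  [base 5] 3·5 + 2  →[5↦6]→  3·6 + 2 = 20  −1 ⇒ G_2=19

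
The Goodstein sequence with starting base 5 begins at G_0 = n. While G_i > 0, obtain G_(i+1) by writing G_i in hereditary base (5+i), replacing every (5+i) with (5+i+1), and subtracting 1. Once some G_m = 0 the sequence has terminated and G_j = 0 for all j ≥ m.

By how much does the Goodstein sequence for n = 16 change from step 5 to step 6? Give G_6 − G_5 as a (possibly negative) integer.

1

(0) 16|_5 = 3·5 + 1 ↦ 3·6 + 1|_6 = 19 ⇒ 18
(1) 18|_6 = 3·6 ↦ 3·7|_7 = 21 ⇒ 20
(2) 20|_7 = 2·7 + 6 ↦ 2·8 + 6|_8 = 22 ⇒ 21
(3) 21|_8 = 2·8 + 5 ↦ 2·9 + 5|_9 = 23 ⇒ 22
(4) 22|_9 = 2·9 + 4 ↦ 2·10 + 4|_10 = 24 ⇒ 23
(5) 23|_10 = 2·10 + 3 ↦ 2·11 + 3|_11 = 25 ⇒ 24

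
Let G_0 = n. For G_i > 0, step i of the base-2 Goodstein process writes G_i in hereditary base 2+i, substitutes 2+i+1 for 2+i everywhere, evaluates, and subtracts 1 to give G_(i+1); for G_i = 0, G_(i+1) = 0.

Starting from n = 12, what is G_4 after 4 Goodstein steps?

280019

G_0=12  [base 2] 2^(2 + 1) + 2^2  →[2↦3]→  3^(3 + 1) + 3^3 = 108  −1 ⇒ G_1=107
G_1=107  [base 3] 3^(3 + 1) + 2·3^2 + 2·3 + 2  →[3↦4]→  4^(4 + 1) + 2·4^2 + 2·4 + 2 = 1066  −1 ⇒ G_2=1065
G_2=1065  [base 4] 4^(4 + 1) + 2·4^2 + 2·4 + 1  →[4↦5]→  5^(5 + 1) + 2·5^2 + 2·5 + 1 = 15686  −1 ⇒ G_3=15685
G_3=15685  [base 5] 5^(5 + 1) + 2·5^2 + 2·5  →[5↦6]→  6^(6 + 1) + 2·6^2 + 2·6 = 280020  −1 ⇒ G_4=280019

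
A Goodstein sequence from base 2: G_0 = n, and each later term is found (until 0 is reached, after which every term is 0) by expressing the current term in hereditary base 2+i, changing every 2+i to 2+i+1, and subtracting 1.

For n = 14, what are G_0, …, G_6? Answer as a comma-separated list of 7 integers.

14, 110, 1281, 18750, 326591, 5862840, 134404971

14 —HB2→ 2^(2 + 1) + 2^2 + 2 —bump→ 3^(3 + 1) + 3^3 + 3 = 111 —(−1)→ 110
110 —HB3→ 3^(3 + 1) + 3^3 + 2 —bump→ 4^(4 + 1) + 4^4 + 2 = 1282 —(−1)→ 1281
1281 —HB4→ 4^(4 + 1) + 4^4 + 1 —bump→ 5^(5 + 1) + 5^5 + 1 = 18751 —(−1)→ 18750
18750 —HB5→ 5^(5 + 1) + 5^5 —bump→ 6^(6 + 1) + 6^6 = 326592 —(−1)→ 326591
326591 —HB6→ 6^(6 + 1) + 5·6^5 + 5·6^4 + 5·6^3 + 5·6^2 + 5·6 + 5 —bump→ 7^(7 + 1) + 5·7^5 + 5·7^4 + 5·7^3 + 5·7^2 + 5·7 + 5 = 5862841 —(−1)→ 5862840
5862840 —HB7→ 7^(7 + 1) + 5·7^5 + 5·7^4 + 5·7^3 + 5·7^2 + 5·7 + 4 —bump→ 8^(8 + 1) + 5·8^5 + 5·8^4 + 5·8^3 + 5·8^2 + 5·8 + 4 = 134404972 —(−1)→ 134404971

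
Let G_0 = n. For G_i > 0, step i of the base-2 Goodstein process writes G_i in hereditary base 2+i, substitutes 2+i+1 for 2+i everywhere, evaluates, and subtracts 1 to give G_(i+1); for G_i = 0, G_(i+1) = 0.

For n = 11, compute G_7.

2749609302

i=0: 11 = 2^(2 + 1) + 2 + 1 (b=2); 2→3: 3^(3 + 1) + 3 + 1 = 85; 85−1 = 84
i=1: 84 = 3^(3 + 1) + 3 (b=3); 3→4: 4^(4 + 1) + 4 = 1028; 1028−1 = 1027
i=2: 1027 = 4^(4 + 1) + 3 (b=4); 4→5: 5^(5 + 1) + 3 = 15628; 15628−1 = 15627
i=3: 15627 = 5^(5 + 1) + 2 (b=5); 5→6: 6^(6 + 1) + 2 = 279938; 279938−1 = 279937
i=4: 279937 = 6^(6 + 1) + 1 (b=6); 6→7: 7^(7 + 1) + 1 = 5764802; 5764802−1 = 5764801
i=5: 5764801 = 7^(7 + 1) (b=7); 7→8: 8^(8 + 1) = 134217728; 134217728−1 = 134217727
i=6: 134217727 = 7·8^8 + 7·8^7 + 7·8^6 + 7·8^5 + 7·8^4 + 7·8^3 + 7·8^2 + 7·8 + 7 (b=8); 8→9: 7·9^9 + 7·9^7 + 7·9^6 + 7·9^5 + 7·9^4 + 7·9^3 + 7·9^2 + 7·9 + 7 = 2749609303; 2749609303−1 = 2749609302
i=7: 2749609302 = 7·9^9 + 7·9^7 + 7·9^6 + 7·9^5 + 7·9^4 + 7·9^3 + 7·9^2 + 7·9 + 6 (b=9); 9→10: 7·10^10 + 7·10^7 + 7·10^6 + 7·10^5 + 7·10^4 + 7·10^3 + 7·10^2 + 7·10 + 6 = 70077777776; 70077777776−1 = 70077777775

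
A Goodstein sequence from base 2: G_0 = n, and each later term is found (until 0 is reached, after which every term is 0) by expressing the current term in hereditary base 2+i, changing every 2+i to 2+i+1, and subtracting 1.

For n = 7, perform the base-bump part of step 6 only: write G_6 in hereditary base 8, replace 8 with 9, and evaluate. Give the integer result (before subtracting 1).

(0) 7|_2 = 2^2 + 2 + 1 ↦ 3^3 + 3 + 1|_3 = 31 ⇒ 30
(1) 30|_3 = 3^3 + 3 ↦ 4^4 + 4|_4 = 260 ⇒ 259
(2) 259|_4 = 4^4 + 3 ↦ 5^5 + 3|_5 = 3128 ⇒ 3127
(3) 3127|_5 = 5^5 + 2 ↦ 6^6 + 2|_6 = 46658 ⇒ 46657
(4) 46657|_6 = 6^6 + 1 ↦ 7^7 + 1|_7 = 823544 ⇒ 823543
(5) 823543|_7 = 7^7 ↦ 8^8|_8 = 16777216 ⇒ 16777215
(6) 16777215|_8 = 7·8^7 + 7·8^6 + 7·8^5 + 7·8^4 + 7·8^3 + 7·8^2 + 7·8 + 7 ↦ 7·9^7 + 7·9^6 + 7·9^5 + 7·9^4 + 7·9^3 + 7·9^2 + 7·9 + 7|_9 = 37665880 ⇒ 37665879

37665880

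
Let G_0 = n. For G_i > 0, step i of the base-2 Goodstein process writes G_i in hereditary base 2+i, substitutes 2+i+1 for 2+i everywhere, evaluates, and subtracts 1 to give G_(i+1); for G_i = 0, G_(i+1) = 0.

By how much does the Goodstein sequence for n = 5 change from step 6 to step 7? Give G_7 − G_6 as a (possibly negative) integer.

step 0: 5 = 2^2 + 1; sub 3 for 2: 3^3 + 1; = 28; G_1 = 28−1 = 27
step 1: 27 = 3^3; sub 4 for 3: 4^4; = 256; G_2 = 256−1 = 255
step 2: 255 = 3·4^3 + 3·4^2 + 3·4 + 3; sub 5 for 4: 3·5^3 + 3·5^2 + 3·5 + 3; = 468; G_3 = 468−1 = 467
step 3: 467 = 3·5^3 + 3·5^2 + 3·5 + 2; sub 6 for 5: 3·6^3 + 3·6^2 + 3·6 + 2; = 776; G_4 = 776−1 = 775
step 4: 775 = 3·6^3 + 3·6^2 + 3·6 + 1; sub 7 for 6: 3·7^3 + 3·7^2 + 3·7 + 1; = 1198; G_5 = 1198−1 = 1197
step 5: 1197 = 3·7^3 + 3·7^2 + 3·7; sub 8 for 7: 3·8^3 + 3·8^2 + 3·8; = 1752; G_6 = 1752−1 = 1751
step 6: 1751 = 3·8^3 + 3·8^2 + 2·8 + 7; sub 9 for 8: 3·9^3 + 3·9^2 + 2·9 + 7; = 2455; G_7 = 2455−1 = 2454

703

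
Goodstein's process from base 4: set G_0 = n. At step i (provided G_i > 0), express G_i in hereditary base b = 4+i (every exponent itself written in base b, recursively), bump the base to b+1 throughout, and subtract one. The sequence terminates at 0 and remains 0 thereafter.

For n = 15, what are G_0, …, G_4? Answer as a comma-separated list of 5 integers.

[0] 15 ≡ 3·4 + 3 (base 4). Lift 5: 18. −1: 17.
[1] 17 ≡ 3·5 + 2 (base 5). Lift 6: 20. −1: 19.
[2] 19 ≡ 3·6 + 1 (base 6). Lift 7: 22. −1: 21.
[3] 21 ≡ 3·7 (base 7). Lift 8: 24. −1: 23.

15, 17, 19, 21, 23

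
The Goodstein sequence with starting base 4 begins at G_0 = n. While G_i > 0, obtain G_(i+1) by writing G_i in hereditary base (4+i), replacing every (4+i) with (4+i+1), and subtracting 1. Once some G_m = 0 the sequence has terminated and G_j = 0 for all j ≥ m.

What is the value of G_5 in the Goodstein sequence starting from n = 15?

G_0 = 15. HB_4(15) = 3·4 + 3. Bump = 18. G_1 = 17.
G_1 = 17. HB_5(17) = 3·5 + 2. Bump = 20. G_2 = 19.
G_2 = 19. HB_6(19) = 3·6 + 1. Bump = 22. G_3 = 21.
G_3 = 21. HB_7(21) = 3·7. Bump = 24. G_4 = 23.
G_4 = 23. HB_8(23) = 2·8 + 7. Bump = 25. G_5 = 24.
G_5 = 24. HB_9(24) = 2·9 + 6. Bump = 26. G_6 = 25.

24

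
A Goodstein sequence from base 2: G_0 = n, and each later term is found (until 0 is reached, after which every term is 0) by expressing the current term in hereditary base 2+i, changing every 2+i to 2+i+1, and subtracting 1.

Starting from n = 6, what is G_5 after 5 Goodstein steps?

98039

(0) 6|_2 = 2^2 + 2 ↦ 3^3 + 3|_3 = 30 ⇒ 29
(1) 29|_3 = 3^3 + 2 ↦ 4^4 + 2|_4 = 258 ⇒ 257
(2) 257|_4 = 4^4 + 1 ↦ 5^5 + 1|_5 = 3126 ⇒ 3125
(3) 3125|_5 = 5^5 ↦ 6^6|_6 = 46656 ⇒ 46655
(4) 46655|_6 = 5·6^5 + 5·6^4 + 5·6^3 + 5·6^2 + 5·6 + 5 ↦ 5·7^5 + 5·7^4 + 5·7^3 + 5·7^2 + 5·7 + 5|_7 = 98040 ⇒ 98039
(5) 98039|_7 = 5·7^5 + 5·7^4 + 5·7^3 + 5·7^2 + 5·7 + 4 ↦ 5·8^5 + 5·8^4 + 5·8^3 + 5·8^2 + 5·8 + 4|_8 = 187244 ⇒ 187243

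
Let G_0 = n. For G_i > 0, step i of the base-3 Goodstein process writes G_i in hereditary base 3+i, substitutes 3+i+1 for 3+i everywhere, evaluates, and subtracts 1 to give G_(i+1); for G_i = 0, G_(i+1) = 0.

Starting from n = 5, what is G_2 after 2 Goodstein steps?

5

G_0 = 5. HB_3(5) = 3 + 2. Bump = 6. G_1 = 5.
G_1 = 5. HB_4(5) = 4 + 1. Bump = 6. G_2 = 5.
G_2 = 5. HB_5(5) = 5. Bump = 6. G_3 = 5.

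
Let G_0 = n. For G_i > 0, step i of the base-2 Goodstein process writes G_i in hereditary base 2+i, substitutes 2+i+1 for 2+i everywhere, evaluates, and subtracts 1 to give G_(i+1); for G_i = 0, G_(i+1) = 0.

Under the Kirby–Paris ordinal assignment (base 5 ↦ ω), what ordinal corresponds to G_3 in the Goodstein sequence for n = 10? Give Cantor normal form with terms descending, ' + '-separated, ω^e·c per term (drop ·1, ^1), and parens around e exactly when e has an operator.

ω^(ω + 1)

G_0 = 10. HB_2(10) = 2^(2 + 1) + 2. Bump = 84. G_1 = 83.
G_1 = 83. HB_3(83) = 3^(3 + 1) + 2. Bump = 1026. G_2 = 1025.
G_2 = 1025. HB_4(1025) = 4^(4 + 1) + 1. Bump = 15626. G_3 = 15625.
G_3 = 15625. HB_5(15625) = 5^(5 + 1). Bump = 279936. G_4 = 279935.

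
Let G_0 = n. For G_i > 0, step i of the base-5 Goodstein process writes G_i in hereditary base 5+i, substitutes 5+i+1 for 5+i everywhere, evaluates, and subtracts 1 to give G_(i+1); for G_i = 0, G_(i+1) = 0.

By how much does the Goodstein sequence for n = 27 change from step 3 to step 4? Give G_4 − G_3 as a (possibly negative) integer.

step 0: 27 = 5^2 + 2; sub 6 for 5: 6^2 + 2; = 38; G_1 = 38−1 = 37
step 1: 37 = 6^2 + 1; sub 7 for 6: 7^2 + 1; = 50; G_2 = 50−1 = 49
step 2: 49 = 7^2; sub 8 for 7: 8^2; = 64; G_3 = 64−1 = 63
step 3: 63 = 7·8 + 7; sub 9 for 8: 7·9 + 7; = 70; G_4 = 70−1 = 69

6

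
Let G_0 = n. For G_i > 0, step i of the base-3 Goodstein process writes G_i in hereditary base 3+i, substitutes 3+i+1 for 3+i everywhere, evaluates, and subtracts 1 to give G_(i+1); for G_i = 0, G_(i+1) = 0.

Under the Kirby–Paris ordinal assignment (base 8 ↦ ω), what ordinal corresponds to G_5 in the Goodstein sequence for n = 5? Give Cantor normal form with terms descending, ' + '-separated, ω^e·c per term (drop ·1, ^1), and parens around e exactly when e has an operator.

G_0=5  [base 3] 3 + 2  →[3↦4]→  4 + 2 = 6  −1 ⇒ G_1=5
G_1=5  [base 4] 4 + 1  →[4↦5]→  5 + 1 = 6  −1 ⇒ G_2=5
G_2=5  [base 5] 5  →[5↦6]→  6 = 6  −1 ⇒ G_3=5
G_3=5  [base 6] 5  →[6↦7]→  5 = 5  −1 ⇒ G_4=4
G_4=4  [base 7] 4  →[7↦8]→  4 = 4  −1 ⇒ G_5=3
G_5=3  [base 8] 3  →[8↦9]→  3 = 3  −1 ⇒ G_6=2

3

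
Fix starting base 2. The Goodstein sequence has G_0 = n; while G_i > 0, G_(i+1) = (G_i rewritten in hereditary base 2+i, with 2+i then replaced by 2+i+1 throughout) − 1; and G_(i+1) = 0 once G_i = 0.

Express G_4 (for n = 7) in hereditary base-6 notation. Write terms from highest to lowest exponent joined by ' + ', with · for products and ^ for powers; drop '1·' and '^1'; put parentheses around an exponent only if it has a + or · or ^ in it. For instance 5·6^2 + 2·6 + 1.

(0) 7|_2 = 2^2 + 2 + 1 ↦ 3^3 + 3 + 1|_3 = 31 ⇒ 30
(1) 30|_3 = 3^3 + 3 ↦ 4^4 + 4|_4 = 260 ⇒ 259
(2) 259|_4 = 4^4 + 3 ↦ 5^5 + 3|_5 = 3128 ⇒ 3127
(3) 3127|_5 = 5^5 + 2 ↦ 6^6 + 2|_6 = 46658 ⇒ 46657
(4) 46657|_6 = 6^6 + 1 ↦ 7^7 + 1|_7 = 823544 ⇒ 823543

6^6 + 1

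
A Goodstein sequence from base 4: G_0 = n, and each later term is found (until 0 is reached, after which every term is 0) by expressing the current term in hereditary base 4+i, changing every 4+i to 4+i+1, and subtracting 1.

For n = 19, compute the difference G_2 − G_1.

step 0: 19 = 4^2 + 3; sub 5 for 4: 5^2 + 3; = 28; G_1 = 28−1 = 27
step 1: 27 = 5^2 + 2; sub 6 for 5: 6^2 + 2; = 38; G_2 = 38−1 = 37

10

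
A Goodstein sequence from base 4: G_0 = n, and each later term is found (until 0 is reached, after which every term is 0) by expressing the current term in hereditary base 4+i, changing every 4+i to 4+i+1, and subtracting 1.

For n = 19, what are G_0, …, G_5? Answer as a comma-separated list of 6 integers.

19, 27, 37, 49, 63, 69

[0] 19 ≡ 4^2 + 3 (base 4). Lift 5: 28. −1: 27.
[1] 27 ≡ 5^2 + 2 (base 5). Lift 6: 38. −1: 37.
[2] 37 ≡ 6^2 + 1 (base 6). Lift 7: 50. −1: 49.
[3] 49 ≡ 7^2 (base 7). Lift 8: 64. −1: 63.
[4] 63 ≡ 7·8 + 7 (base 8). Lift 9: 70. −1: 69.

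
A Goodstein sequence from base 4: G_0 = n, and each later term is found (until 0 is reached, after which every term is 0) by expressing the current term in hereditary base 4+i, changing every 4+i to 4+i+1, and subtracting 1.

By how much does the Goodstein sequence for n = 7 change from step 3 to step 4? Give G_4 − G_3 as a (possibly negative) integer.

G_0 = 7. HB_4(7) = 4 + 3. Bump = 8. G_1 = 7.
G_1 = 7. HB_5(7) = 5 + 2. Bump = 8. G_2 = 7.
G_2 = 7. HB_6(7) = 6 + 1. Bump = 8. G_3 = 7.
G_3 = 7. HB_7(7) = 7. Bump = 8. G_4 = 7.

0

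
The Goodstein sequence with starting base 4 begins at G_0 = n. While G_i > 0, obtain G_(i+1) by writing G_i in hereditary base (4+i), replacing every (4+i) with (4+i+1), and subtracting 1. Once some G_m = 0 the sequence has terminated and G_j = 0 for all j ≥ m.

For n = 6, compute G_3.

6 —HB4→ 4 + 2 —bump→ 5 + 2 = 7 —(−1)→ 6
6 —HB5→ 5 + 1 —bump→ 6 + 1 = 7 —(−1)→ 6
6 —HB6→ 6 —bump→ 7 = 7 —(−1)→ 6
6 —HB7→ 6 —bump→ 6 = 6 —(−1)→ 5

6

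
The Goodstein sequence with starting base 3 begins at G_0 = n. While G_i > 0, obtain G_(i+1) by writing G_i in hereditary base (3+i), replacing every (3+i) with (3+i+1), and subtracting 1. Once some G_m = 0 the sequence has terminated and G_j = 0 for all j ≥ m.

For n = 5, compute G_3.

5

5 —HB3→ 3 + 2 —bump→ 4 + 2 = 6 —(−1)→ 5
5 —HB4→ 4 + 1 —bump→ 5 + 1 = 6 —(−1)→ 5
5 —HB5→ 5 —bump→ 6 = 6 —(−1)→ 5
5 —HB6→ 5 —bump→ 5 = 5 —(−1)→ 4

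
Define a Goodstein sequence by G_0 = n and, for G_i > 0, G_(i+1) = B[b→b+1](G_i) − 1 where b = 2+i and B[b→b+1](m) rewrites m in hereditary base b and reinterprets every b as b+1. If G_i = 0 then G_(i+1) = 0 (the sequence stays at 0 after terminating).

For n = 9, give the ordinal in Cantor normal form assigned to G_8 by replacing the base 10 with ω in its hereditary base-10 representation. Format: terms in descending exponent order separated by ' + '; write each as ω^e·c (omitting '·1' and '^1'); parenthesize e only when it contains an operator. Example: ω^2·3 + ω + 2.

G_0=9  [base 2] 2^(2 + 1) + 1  →[2↦3]→  3^(3 + 1) + 1 = 82  −1 ⇒ G_1=81
G_1=81  [base 3] 3^(3 + 1)  →[3↦4]→  4^(4 + 1) = 1024  −1 ⇒ G_2=1023
G_2=1023  [base 4] 3·4^4 + 3·4^3 + 3·4^2 + 3·4 + 3  →[4↦5]→  3·5^5 + 3·5^3 + 3·5^2 + 3·5 + 3 = 9843  −1 ⇒ G_3=9842
G_3=9842  [base 5] 3·5^5 + 3·5^3 + 3·5^2 + 3·5 + 2  →[5↦6]→  3·6^6 + 3·6^3 + 3·6^2 + 3·6 + 2 = 140744  −1 ⇒ G_4=140743
G_4=140743  [base 6] 3·6^6 + 3·6^3 + 3·6^2 + 3·6 + 1  →[6↦7]→  3·7^7 + 3·7^3 + 3·7^2 + 3·7 + 1 = 2471827  −1 ⇒ G_5=2471826
G_5=2471826  [base 7] 3·7^7 + 3·7^3 + 3·7^2 + 3·7  →[7↦8]→  3·8^8 + 3·8^3 + 3·8^2 + 3·8 = 50333400  −1 ⇒ G_6=50333399
G_6=50333399  [base 8] 3·8^8 + 3·8^3 + 3·8^2 + 2·8 + 7  →[8↦9]→  3·9^9 + 3·9^3 + 3·9^2 + 2·9 + 7 = 1162263922  −1 ⇒ G_7=1162263921
G_7=1162263921  [base 9] 3·9^9 + 3·9^3 + 3·9^2 + 2·9 + 6  →[9↦10]→  3·10^10 + 3·10^3 + 3·10^2 + 2·10 + 6 = 30000003326  −1 ⇒ G_8=30000003325
G_8=30000003325  [base 10] 3·10^10 + 3·10^3 + 3·10^2 + 2·10 + 5  →[10↦11]→  3·11^11 + 3·11^3 + 3·11^2 + 2·11 + 5 = 855935016216  −1 ⇒ G_9=855935016215

ω^ω·3 + ω^3·3 + ω^2·3 + ω·2 + 5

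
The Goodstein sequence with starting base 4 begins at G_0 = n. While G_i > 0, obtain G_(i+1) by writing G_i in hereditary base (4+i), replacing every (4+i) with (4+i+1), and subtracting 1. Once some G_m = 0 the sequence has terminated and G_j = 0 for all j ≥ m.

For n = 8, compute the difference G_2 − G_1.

base 4: 8 = 2·4; at 5: 2·5 = 10; next = 9
base 5: 9 = 5 + 4; at 6: 6 + 4 = 10; next = 9

0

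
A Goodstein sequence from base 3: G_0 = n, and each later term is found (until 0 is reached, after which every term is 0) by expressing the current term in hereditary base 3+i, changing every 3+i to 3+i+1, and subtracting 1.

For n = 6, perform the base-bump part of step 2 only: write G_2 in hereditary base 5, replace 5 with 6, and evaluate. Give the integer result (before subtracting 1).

step 0: 6 = 2·3; sub 4 for 3: 2·4; = 8; G_1 = 8−1 = 7
step 1: 7 = 4 + 3; sub 5 for 4: 5 + 3; = 8; G_2 = 8−1 = 7

8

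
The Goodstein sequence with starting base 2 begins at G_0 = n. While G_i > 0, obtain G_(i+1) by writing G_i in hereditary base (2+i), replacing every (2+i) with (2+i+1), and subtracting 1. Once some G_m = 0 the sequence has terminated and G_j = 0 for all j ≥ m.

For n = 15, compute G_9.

3138578427934

step 0: 15 = 2^(2 + 1) + 2^2 + 2 + 1; sub 3 for 2: 3^(3 + 1) + 3^3 + 3 + 1; = 112; G_1 = 112−1 = 111
step 1: 111 = 3^(3 + 1) + 3^3 + 3; sub 4 for 3: 4^(4 + 1) + 4^4 + 4; = 1284; G_2 = 1284−1 = 1283
step 2: 1283 = 4^(4 + 1) + 4^4 + 3; sub 5 for 4: 5^(5 + 1) + 5^5 + 3; = 18753; G_3 = 18753−1 = 18752
step 3: 18752 = 5^(5 + 1) + 5^5 + 2; sub 6 for 5: 6^(6 + 1) + 6^6 + 2; = 326594; G_4 = 326594−1 = 326593
step 4: 326593 = 6^(6 + 1) + 6^6 + 1; sub 7 for 6: 7^(7 + 1) + 7^7 + 1; = 6588345; G_5 = 6588345−1 = 6588344
step 5: 6588344 = 7^(7 + 1) + 7^7; sub 8 for 7: 8^(8 + 1) + 8^8; = 150994944; G_6 = 150994944−1 = 150994943
step 6: 150994943 = 8^(8 + 1) + 7·8^7 + 7·8^6 + 7·8^5 + 7·8^4 + 7·8^3 + 7·8^2 + 7·8 + 7; sub 9 for 8: 9^(9 + 1) + 7·9^7 + 7·9^6 + 7·9^5 + 7·9^4 + 7·9^3 + 7·9^2 + 7·9 + 7; = 3524450281; G_7 = 3524450281−1 = 3524450280
step 7: 3524450280 = 9^(9 + 1) + 7·9^7 + 7·9^6 + 7·9^5 + 7·9^4 + 7·9^3 + 7·9^2 + 7·9 + 6; sub 10 for 9: 10^(10 + 1) + 7·10^7 + 7·10^6 + 7·10^5 + 7·10^4 + 7·10^3 + 7·10^2 + 7·10 + 6; = 100077777776; G_8 = 100077777776−1 = 100077777775
step 8: 100077777775 = 10^(10 + 1) + 7·10^7 + 7·10^6 + 7·10^5 + 7·10^4 + 7·10^3 + 7·10^2 + 7·10 + 5; sub 11 for 10: 11^(11 + 1) + 7·11^7 + 7·11^6 + 7·11^5 + 7·11^4 + 7·11^3 + 7·11^2 + 7·11 + 5; = 3138578427935; G_9 = 3138578427935−1 = 3138578427934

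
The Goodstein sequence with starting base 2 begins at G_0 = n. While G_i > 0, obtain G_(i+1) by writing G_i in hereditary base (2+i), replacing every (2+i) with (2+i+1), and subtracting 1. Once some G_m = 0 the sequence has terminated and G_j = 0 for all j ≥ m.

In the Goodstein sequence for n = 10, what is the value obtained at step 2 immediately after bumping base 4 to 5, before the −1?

15626

[0] 10 ≡ 2^(2 + 1) + 2 (base 2). Lift 3: 84. −1: 83.
[1] 83 ≡ 3^(3 + 1) + 2 (base 3). Lift 4: 1026. −1: 1025.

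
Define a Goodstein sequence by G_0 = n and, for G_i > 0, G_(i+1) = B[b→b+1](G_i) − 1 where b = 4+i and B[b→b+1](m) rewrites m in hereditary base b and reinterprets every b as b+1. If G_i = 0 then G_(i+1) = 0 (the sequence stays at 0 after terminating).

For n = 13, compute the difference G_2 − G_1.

2

(0) 13|_4 = 3·4 + 1 ↦ 3·5 + 1|_5 = 16 ⇒ 15
(1) 15|_5 = 3·5 ↦ 3·6|_6 = 18 ⇒ 17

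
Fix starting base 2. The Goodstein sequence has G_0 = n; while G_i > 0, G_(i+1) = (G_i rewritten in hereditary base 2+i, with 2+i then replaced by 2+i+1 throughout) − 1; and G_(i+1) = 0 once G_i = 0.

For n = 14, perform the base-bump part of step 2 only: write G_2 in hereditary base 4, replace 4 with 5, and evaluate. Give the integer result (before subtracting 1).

18751

14 —HB2→ 2^(2 + 1) + 2^2 + 2 —bump→ 3^(3 + 1) + 3^3 + 3 = 111 —(−1)→ 110
110 —HB3→ 3^(3 + 1) + 3^3 + 2 —bump→ 4^(4 + 1) + 4^4 + 2 = 1282 —(−1)→ 1281
1281 —HB4→ 4^(4 + 1) + 4^4 + 1 —bump→ 5^(5 + 1) + 5^5 + 1 = 18751 —(−1)→ 18750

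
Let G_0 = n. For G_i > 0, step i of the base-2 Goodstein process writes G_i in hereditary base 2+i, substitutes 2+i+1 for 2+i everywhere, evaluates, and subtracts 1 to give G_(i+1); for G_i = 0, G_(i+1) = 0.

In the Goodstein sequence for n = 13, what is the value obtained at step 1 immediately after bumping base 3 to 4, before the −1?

i=0: 13 = 2^(2 + 1) + 2^2 + 1 (b=2); 2→3: 3^(3 + 1) + 3^3 + 1 = 109; 109−1 = 108
i=1: 108 = 3^(3 + 1) + 3^3 (b=3); 3→4: 4^(4 + 1) + 4^4 = 1280; 1280−1 = 1279

1280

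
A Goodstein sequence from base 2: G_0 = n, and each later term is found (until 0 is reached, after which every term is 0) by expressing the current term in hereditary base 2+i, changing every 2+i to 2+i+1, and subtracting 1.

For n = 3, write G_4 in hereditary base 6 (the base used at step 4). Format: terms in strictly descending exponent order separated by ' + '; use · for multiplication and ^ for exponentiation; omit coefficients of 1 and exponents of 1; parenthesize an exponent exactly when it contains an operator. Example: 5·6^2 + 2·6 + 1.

3 —HB2→ 2 + 1 —bump→ 3 + 1 = 4 —(−1)→ 3
3 —HB3→ 3 —bump→ 4 = 4 —(−1)→ 3
3 —HB4→ 3 —bump→ 3 = 3 —(−1)→ 2
2 —HB5→ 2 —bump→ 2 = 2 —(−1)→ 1
1 —HB6→ 1 —bump→ 1 = 1 —(−1)→ 0

1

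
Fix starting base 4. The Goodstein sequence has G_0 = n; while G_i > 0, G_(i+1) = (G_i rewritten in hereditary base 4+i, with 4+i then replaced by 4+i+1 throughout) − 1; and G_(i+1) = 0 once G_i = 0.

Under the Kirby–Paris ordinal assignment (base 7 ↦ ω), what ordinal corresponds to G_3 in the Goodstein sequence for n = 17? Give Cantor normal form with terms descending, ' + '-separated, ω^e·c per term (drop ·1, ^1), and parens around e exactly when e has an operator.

G_0 = 17. HB_4(17) = 4^2 + 1. Bump = 26. G_1 = 25.
G_1 = 25. HB_5(25) = 5^2. Bump = 36. G_2 = 35.
G_2 = 35. HB_6(35) = 5·6 + 5. Bump = 40. G_3 = 39.
G_3 = 39. HB_7(39) = 5·7 + 4. Bump = 44. G_4 = 43.

ω·5 + 4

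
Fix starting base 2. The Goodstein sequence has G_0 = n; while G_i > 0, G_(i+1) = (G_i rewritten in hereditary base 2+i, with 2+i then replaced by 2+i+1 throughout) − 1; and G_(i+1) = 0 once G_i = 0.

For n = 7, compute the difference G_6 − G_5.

15953672

[0] 7 ≡ 2^2 + 2 + 1 (base 2). Lift 3: 31. −1: 30.
[1] 30 ≡ 3^3 + 3 (base 3). Lift 4: 260. −1: 259.
[2] 259 ≡ 4^4 + 3 (base 4). Lift 5: 3128. −1: 3127.
[3] 3127 ≡ 5^5 + 2 (base 5). Lift 6: 46658. −1: 46657.
[4] 46657 ≡ 6^6 + 1 (base 6). Lift 7: 823544. −1: 823543.
[5] 823543 ≡ 7^7 (base 7). Lift 8: 16777216. −1: 16777215.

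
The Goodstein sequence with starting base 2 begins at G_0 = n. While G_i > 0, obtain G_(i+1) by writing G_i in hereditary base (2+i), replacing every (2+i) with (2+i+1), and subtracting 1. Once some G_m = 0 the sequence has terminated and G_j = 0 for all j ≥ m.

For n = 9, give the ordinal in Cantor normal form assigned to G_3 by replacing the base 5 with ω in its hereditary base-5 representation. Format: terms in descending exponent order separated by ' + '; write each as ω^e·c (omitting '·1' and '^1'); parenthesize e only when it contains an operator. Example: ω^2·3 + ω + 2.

ω^ω·3 + ω^3·3 + ω^2·3 + ω·3 + 2

G_0=9  [base 2] 2^(2 + 1) + 1  →[2↦3]→  3^(3 + 1) + 1 = 82  −1 ⇒ G_1=81
G_1=81  [base 3] 3^(3 + 1)  →[3↦4]→  4^(4 + 1) = 1024  −1 ⇒ G_2=1023
G_2=1023  [base 4] 3·4^4 + 3·4^3 + 3·4^2 + 3·4 + 3  →[4↦5]→  3·5^5 + 3·5^3 + 3·5^2 + 3·5 + 3 = 9843  −1 ⇒ G_3=9842
G_3=9842  [base 5] 3·5^5 + 3·5^3 + 3·5^2 + 3·5 + 2  →[5↦6]→  3·6^6 + 3·6^3 + 3·6^2 + 3·6 + 2 = 140744  −1 ⇒ G_4=140743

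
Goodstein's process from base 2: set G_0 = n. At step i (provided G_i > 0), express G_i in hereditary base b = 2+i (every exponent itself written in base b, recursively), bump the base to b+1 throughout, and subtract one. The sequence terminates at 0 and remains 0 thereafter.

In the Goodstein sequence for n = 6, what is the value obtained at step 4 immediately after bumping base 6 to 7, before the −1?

[0] 6 ≡ 2^2 + 2 (base 2). Lift 3: 30. −1: 29.
[1] 29 ≡ 3^3 + 2 (base 3). Lift 4: 258. −1: 257.
[2] 257 ≡ 4^4 + 1 (base 4). Lift 5: 3126. −1: 3125.
[3] 3125 ≡ 5^5 (base 5). Lift 6: 46656. −1: 46655.

98040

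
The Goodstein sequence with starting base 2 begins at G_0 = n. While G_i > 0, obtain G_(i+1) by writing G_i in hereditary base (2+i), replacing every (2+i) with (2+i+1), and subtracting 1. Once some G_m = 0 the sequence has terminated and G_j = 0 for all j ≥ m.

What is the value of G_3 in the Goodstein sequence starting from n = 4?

i=0: 4 = 2^2 (b=2); 2→3: 3^3 = 27; 27−1 = 26
i=1: 26 = 2·3^2 + 2·3 + 2 (b=3); 3→4: 2·4^2 + 2·4 + 2 = 42; 42−1 = 41
i=2: 41 = 2·4^2 + 2·4 + 1 (b=4); 4→5: 2·5^2 + 2·5 + 1 = 61; 61−1 = 60

60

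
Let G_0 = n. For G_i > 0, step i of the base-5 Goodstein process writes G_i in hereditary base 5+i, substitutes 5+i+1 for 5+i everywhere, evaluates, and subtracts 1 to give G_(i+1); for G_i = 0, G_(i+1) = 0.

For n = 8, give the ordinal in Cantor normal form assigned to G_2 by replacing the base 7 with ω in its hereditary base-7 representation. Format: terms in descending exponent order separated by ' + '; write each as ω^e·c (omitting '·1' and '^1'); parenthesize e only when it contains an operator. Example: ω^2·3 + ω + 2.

ω + 1

step 0: 8 = 5 + 3; sub 6 for 5: 6 + 3; = 9; G_1 = 9−1 = 8
step 1: 8 = 6 + 2; sub 7 for 6: 7 + 2; = 9; G_2 = 9−1 = 8
step 2: 8 = 7 + 1; sub 8 for 7: 8 + 1; = 9; G_3 = 9−1 = 8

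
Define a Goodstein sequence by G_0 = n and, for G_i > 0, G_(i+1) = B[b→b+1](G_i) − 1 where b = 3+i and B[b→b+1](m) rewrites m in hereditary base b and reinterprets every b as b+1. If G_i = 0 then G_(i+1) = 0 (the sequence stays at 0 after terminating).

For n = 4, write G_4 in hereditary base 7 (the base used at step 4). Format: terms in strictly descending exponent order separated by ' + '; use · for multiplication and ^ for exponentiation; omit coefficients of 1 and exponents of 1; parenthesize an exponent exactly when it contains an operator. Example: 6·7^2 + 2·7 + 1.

(0) 4|_3 = 3 + 1 ↦ 4 + 1|_4 = 5 ⇒ 4
(1) 4|_4 = 4 ↦ 5|_5 = 5 ⇒ 4
(2) 4|_5 = 4 ↦ 4|_6 = 4 ⇒ 3
(3) 3|_6 = 3 ↦ 3|_7 = 3 ⇒ 2

2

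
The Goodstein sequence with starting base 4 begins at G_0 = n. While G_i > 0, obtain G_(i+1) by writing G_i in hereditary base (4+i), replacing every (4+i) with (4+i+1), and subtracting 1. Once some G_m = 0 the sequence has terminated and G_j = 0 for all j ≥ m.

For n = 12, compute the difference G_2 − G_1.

G_0=12  [base 4] 3·4  →[4↦5]→  3·5 = 15  −1 ⇒ G_1=14
G_1=14  [base 5] 2·5 + 4  →[5↦6]→  2·6 + 4 = 16  −1 ⇒ G_2=15

1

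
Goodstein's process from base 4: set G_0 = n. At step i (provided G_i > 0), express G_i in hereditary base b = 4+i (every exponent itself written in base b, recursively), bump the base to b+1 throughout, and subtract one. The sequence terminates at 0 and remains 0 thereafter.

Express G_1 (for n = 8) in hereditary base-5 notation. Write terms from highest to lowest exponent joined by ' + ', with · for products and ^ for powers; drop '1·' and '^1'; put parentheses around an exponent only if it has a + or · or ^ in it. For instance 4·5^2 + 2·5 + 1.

8 —HB4→ 2·4 —bump→ 2·5 = 10 —(−1)→ 9
9 —HB5→ 5 + 4 —bump→ 6 + 4 = 10 —(−1)→ 9

5 + 4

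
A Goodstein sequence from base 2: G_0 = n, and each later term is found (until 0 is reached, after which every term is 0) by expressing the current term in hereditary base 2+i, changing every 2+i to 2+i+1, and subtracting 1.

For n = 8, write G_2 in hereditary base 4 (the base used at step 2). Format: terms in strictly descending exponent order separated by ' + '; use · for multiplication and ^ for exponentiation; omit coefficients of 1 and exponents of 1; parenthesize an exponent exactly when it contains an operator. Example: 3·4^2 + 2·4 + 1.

G_0 = 8. HB_2(8) = 2^(2 + 1). Bump = 81. G_1 = 80.
G_1 = 80. HB_3(80) = 2·3^3 + 2·3^2 + 2·3 + 2. Bump = 554. G_2 = 553.
G_2 = 553. HB_4(553) = 2·4^4 + 2·4^2 + 2·4 + 1. Bump = 6311. G_3 = 6310.

2·4^4 + 2·4^2 + 2·4 + 1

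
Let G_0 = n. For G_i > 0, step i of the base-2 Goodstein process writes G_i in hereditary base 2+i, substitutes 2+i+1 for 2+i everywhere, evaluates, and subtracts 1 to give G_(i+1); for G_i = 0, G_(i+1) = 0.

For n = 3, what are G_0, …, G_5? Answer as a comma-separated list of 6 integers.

G_0=3  [base 2] 2 + 1  →[2↦3]→  3 + 1 = 4  −1 ⇒ G_1=3
G_1=3  [base 3] 3  →[3↦4]→  4 = 4  −1 ⇒ G_2=3
G_2=3  [base 4] 3  →[4↦5]→  3 = 3  −1 ⇒ G_3=2
G_3=2  [base 5] 2  →[5↦6]→  2 = 2  −1 ⇒ G_4=1
G_4=1  [base 6] 1  →[6↦7]→  1 = 1  −1 ⇒ G_5=0

3, 3, 3, 2, 1, 0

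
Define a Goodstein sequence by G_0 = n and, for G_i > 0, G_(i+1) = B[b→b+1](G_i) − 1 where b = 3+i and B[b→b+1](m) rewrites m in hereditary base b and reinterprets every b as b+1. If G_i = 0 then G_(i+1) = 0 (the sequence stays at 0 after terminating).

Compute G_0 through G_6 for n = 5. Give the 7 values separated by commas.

5, 5, 5, 5, 4, 3, 2

(0) 5|_3 = 3 + 2 ↦ 4 + 2|_4 = 6 ⇒ 5
(1) 5|_4 = 4 + 1 ↦ 5 + 1|_5 = 6 ⇒ 5
(2) 5|_5 = 5 ↦ 6|_6 = 6 ⇒ 5
(3) 5|_6 = 5 ↦ 5|_7 = 5 ⇒ 4
(4) 4|_7 = 4 ↦ 4|_8 = 4 ⇒ 3
(5) 3|_8 = 3 ↦ 3|_9 = 3 ⇒ 2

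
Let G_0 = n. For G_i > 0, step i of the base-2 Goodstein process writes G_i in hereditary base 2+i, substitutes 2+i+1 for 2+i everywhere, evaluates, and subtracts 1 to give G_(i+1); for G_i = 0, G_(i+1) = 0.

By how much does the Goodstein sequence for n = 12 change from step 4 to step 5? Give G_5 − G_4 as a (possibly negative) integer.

i=0: 12 = 2^(2 + 1) + 2^2 (b=2); 2→3: 3^(3 + 1) + 3^3 = 108; 108−1 = 107
i=1: 107 = 3^(3 + 1) + 2·3^2 + 2·3 + 2 (b=3); 3→4: 4^(4 + 1) + 2·4^2 + 2·4 + 2 = 1066; 1066−1 = 1065
i=2: 1065 = 4^(4 + 1) + 2·4^2 + 2·4 + 1 (b=4); 4→5: 5^(5 + 1) + 2·5^2 + 2·5 + 1 = 15686; 15686−1 = 15685
i=3: 15685 = 5^(5 + 1) + 2·5^2 + 2·5 (b=5); 5→6: 6^(6 + 1) + 2·6^2 + 2·6 = 280020; 280020−1 = 280019
i=4: 280019 = 6^(6 + 1) + 2·6^2 + 6 + 5 (b=6); 6→7: 7^(7 + 1) + 2·7^2 + 7 + 5 = 5764911; 5764911−1 = 5764910

5484891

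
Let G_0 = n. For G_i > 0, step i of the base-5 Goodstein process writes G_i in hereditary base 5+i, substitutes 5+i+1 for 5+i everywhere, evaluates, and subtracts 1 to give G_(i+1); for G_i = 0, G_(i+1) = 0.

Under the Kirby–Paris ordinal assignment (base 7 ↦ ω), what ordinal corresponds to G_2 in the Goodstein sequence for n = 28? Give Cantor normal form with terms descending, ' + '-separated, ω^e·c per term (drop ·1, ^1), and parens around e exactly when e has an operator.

ω^2 + 1

28 —HB5→ 5^2 + 3 —bump→ 6^2 + 3 = 39 —(−1)→ 38
38 —HB6→ 6^2 + 2 —bump→ 7^2 + 2 = 51 —(−1)→ 50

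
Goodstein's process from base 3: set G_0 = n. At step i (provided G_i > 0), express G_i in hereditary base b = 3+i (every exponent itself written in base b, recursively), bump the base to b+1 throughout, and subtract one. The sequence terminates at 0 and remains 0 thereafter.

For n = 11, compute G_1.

(0) 11|_3 = 3^2 + 2 ↦ 4^2 + 2|_4 = 18 ⇒ 17
(1) 17|_4 = 4^2 + 1 ↦ 5^2 + 1|_5 = 26 ⇒ 25

17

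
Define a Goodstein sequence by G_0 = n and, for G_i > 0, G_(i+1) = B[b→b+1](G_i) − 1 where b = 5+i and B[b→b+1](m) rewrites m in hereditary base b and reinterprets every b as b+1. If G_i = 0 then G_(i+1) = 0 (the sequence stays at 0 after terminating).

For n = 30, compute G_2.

G_0 = 30. HB_5(30) = 5^2 + 5. Bump = 42. G_1 = 41.
G_1 = 41. HB_6(41) = 6^2 + 5. Bump = 54. G_2 = 53.

53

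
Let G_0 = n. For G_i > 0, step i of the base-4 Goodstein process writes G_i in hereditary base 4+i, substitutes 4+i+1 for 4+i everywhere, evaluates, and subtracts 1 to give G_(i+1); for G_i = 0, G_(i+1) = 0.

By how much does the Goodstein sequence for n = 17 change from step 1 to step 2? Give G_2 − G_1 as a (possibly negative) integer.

10

[0] 17 ≡ 4^2 + 1 (base 4). Lift 5: 26. −1: 25.
[1] 25 ≡ 5^2 (base 5). Lift 6: 36. −1: 35.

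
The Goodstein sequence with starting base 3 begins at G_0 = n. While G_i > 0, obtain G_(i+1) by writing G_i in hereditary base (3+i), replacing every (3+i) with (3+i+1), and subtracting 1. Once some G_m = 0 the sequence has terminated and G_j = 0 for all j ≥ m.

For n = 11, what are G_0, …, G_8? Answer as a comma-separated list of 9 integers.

(0) 11|_3 = 3^2 + 2 ↦ 4^2 + 2|_4 = 18 ⇒ 17
(1) 17|_4 = 4^2 + 1 ↦ 5^2 + 1|_5 = 26 ⇒ 25
(2) 25|_5 = 5^2 ↦ 6^2|_6 = 36 ⇒ 35
(3) 35|_6 = 5·6 + 5 ↦ 5·7 + 5|_7 = 40 ⇒ 39
(4) 39|_7 = 5·7 + 4 ↦ 5·8 + 4|_8 = 44 ⇒ 43
(5) 43|_8 = 5·8 + 3 ↦ 5·9 + 3|_9 = 48 ⇒ 47
(6) 47|_9 = 5·9 + 2 ↦ 5·10 + 2|_10 = 52 ⇒ 51
(7) 51|_10 = 5·10 + 1 ↦ 5·11 + 1|_11 = 56 ⇒ 55

11, 17, 25, 35, 39, 43, 47, 51, 55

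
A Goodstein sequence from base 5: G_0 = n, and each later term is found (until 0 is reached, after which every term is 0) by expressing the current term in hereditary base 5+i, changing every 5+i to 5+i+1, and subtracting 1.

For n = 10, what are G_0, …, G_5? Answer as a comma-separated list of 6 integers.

i=0: 10 = 2·5 (b=5); 5→6: 2·6 = 12; 12−1 = 11
i=1: 11 = 6 + 5 (b=6); 6→7: 7 + 5 = 12; 12−1 = 11
i=2: 11 = 7 + 4 (b=7); 7→8: 8 + 4 = 12; 12−1 = 11
i=3: 11 = 8 + 3 (b=8); 8→9: 9 + 3 = 12; 12−1 = 11
i=4: 11 = 9 + 2 (b=9); 9→10: 10 + 2 = 12; 12−1 = 11

10, 11, 11, 11, 11, 11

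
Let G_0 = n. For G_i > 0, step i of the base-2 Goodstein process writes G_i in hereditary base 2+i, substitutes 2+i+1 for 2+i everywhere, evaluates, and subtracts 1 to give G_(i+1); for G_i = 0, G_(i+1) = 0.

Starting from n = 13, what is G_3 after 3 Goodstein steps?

base 2: 13 = 2^(2 + 1) + 2^2 + 1; at 3: 3^(3 + 1) + 3^3 + 1 = 109; next = 108
base 3: 108 = 3^(3 + 1) + 3^3; at 4: 4^(4 + 1) + 4^4 = 1280; next = 1279
base 4: 1279 = 4^(4 + 1) + 3·4^3 + 3·4^2 + 3·4 + 3; at 5: 5^(5 + 1) + 3·5^3 + 3·5^2 + 3·5 + 3 = 16093; next = 16092
base 5: 16092 = 5^(5 + 1) + 3·5^3 + 3·5^2 + 3·5 + 2; at 6: 6^(6 + 1) + 3·6^3 + 3·6^2 + 3·6 + 2 = 280712; next = 280711

16092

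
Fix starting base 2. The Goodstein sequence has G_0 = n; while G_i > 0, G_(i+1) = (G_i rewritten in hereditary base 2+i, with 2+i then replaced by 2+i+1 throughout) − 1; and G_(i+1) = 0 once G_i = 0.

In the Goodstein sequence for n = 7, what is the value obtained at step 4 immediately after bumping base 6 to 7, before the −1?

7 —HB2→ 2^2 + 2 + 1 —bump→ 3^3 + 3 + 1 = 31 —(−1)→ 30
30 —HB3→ 3^3 + 3 —bump→ 4^4 + 4 = 260 —(−1)→ 259
259 —HB4→ 4^4 + 3 —bump→ 5^5 + 3 = 3128 —(−1)→ 3127
3127 —HB5→ 5^5 + 2 —bump→ 6^6 + 2 = 46658 —(−1)→ 46657
46657 —HB6→ 6^6 + 1 —bump→ 7^7 + 1 = 823544 —(−1)→ 823543

823544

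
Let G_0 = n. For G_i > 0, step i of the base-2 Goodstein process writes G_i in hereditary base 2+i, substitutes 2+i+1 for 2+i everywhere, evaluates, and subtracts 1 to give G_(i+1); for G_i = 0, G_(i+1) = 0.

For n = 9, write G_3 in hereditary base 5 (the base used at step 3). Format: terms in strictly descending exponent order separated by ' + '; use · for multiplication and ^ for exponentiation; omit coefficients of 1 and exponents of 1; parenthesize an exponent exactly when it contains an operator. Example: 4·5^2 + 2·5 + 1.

G_0=9  [base 2] 2^(2 + 1) + 1  →[2↦3]→  3^(3 + 1) + 1 = 82  −1 ⇒ G_1=81
G_1=81  [base 3] 3^(3 + 1)  →[3↦4]→  4^(4 + 1) = 1024  −1 ⇒ G_2=1023
G_2=1023  [base 4] 3·4^4 + 3·4^3 + 3·4^2 + 3·4 + 3  →[4↦5]→  3·5^5 + 3·5^3 + 3·5^2 + 3·5 + 3 = 9843  −1 ⇒ G_3=9842
G_3=9842  [base 5] 3·5^5 + 3·5^3 + 3·5^2 + 3·5 + 2  →[5↦6]→  3·6^6 + 3·6^3 + 3·6^2 + 3·6 + 2 = 140744  −1 ⇒ G_4=140743

3·5^5 + 3·5^3 + 3·5^2 + 3·5 + 2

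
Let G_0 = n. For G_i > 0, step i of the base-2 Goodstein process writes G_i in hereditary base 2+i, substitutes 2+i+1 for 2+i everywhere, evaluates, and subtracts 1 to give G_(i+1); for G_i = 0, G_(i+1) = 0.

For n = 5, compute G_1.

27

5 —HB2→ 2^2 + 1 —bump→ 3^3 + 1 = 28 —(−1)→ 27
27 —HB3→ 3^3 —bump→ 4^4 = 256 —(−1)→ 255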